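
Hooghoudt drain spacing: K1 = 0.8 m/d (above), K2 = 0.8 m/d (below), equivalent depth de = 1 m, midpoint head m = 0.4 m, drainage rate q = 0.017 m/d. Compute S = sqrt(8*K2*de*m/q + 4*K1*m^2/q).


S^2 = 8*K2*de*m/q + 4*K1*m^2/q
S^2 = 8*0.8*1*0.4/0.017 + 4*0.8*0.4^2/0.017
S = sqrt(180.7059)

13.4427 m


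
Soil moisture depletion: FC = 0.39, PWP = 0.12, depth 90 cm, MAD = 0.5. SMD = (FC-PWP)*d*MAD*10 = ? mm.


SMD = (FC - PWP) * d * MAD * 10
SMD = (0.39 - 0.12) * 90 * 0.5 * 10
SMD = 0.2700 * 90 * 0.5 * 10

121.5000 mm


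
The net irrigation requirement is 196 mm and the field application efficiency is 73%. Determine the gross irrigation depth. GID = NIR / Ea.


Ea = 73% = 0.73
GID = NIR / Ea = 196 / 0.73 = 268.4932 mm

268.4932 mm


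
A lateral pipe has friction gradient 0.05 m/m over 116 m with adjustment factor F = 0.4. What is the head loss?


hf = J * L * F = 0.05 * 116 * 0.4 = 2.3200 m

2.3200 m


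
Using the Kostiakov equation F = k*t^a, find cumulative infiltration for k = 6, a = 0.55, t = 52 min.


F = k * t^a = 6 * 52^0.55
F = 6 * 8.786215

52.7173 mm


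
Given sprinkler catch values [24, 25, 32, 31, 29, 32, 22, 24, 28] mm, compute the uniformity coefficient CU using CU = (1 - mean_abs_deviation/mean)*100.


mean = 27.444444 mm
MAD = 3.283951 mm
CU = (1 - 3.283951/27.444444)*100

88.0342 %


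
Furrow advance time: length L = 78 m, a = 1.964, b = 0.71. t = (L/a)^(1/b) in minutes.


t = (L/a)^(1/b)
t = (78/1.964)^(1/0.71)
t = 39.714868^(1/0.71)

178.6679 min


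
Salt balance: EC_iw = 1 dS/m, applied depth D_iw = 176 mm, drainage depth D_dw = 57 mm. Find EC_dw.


EC_dw = EC_iw * D_iw / D_dw
EC_dw = 1 * 176 / 57
EC_dw = 176 / 57

3.0877 dS/m


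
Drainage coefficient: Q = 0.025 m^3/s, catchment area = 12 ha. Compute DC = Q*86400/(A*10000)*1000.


DC = Q * 86400 / (A * 10000) * 1000
DC = 0.025 * 86400 / (12 * 10000) * 1000
DC = 2160000.0000 / 120000

18.0000 mm/day


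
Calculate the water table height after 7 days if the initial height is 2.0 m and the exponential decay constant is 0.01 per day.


m = m0 * exp(-k*t)
m = 2.0 * exp(-0.01 * 7)
m = 2.0 * exp(-0.0700)

1.8648 m


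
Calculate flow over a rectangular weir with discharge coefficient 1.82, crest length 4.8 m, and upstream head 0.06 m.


Q = C * L * H^(3/2) = 1.82 * 4.8 * 0.06^1.5 = 1.82 * 4.8 * 0.014697

0.1284 m^3/s


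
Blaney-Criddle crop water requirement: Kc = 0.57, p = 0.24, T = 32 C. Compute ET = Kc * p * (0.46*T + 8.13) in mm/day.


ET = Kc * p * (0.46*T + 8.13)
ET = 0.57 * 0.24 * (0.46*32 + 8.13)
ET = 0.57 * 0.24 * 22.8500

3.1259 mm/day


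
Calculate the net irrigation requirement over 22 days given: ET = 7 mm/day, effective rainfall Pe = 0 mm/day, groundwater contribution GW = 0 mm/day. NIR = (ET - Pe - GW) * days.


Daily deficit = ET - Pe - GW = 7 - 0 - 0 = 7 mm/day
NIR = 7 * 22 = 154 mm

154.0000 mm


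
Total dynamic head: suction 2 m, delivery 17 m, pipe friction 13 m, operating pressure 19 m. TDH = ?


TDH = Hs + Hd + hf + Hp = 2 + 17 + 13 + 19 = 51

51 m


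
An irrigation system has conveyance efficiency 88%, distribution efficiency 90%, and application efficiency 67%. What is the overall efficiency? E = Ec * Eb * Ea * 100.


Ec = 0.88, Eb = 0.9, Ea = 0.67
E = 0.88 * 0.9 * 0.67 * 100 = 53.0640%

53.0640 %


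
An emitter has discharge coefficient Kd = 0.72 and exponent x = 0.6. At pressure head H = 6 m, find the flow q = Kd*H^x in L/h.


q = Kd * H^x = 0.72 * 6^0.6 = 0.72 * 2.930156

2.1097 L/h


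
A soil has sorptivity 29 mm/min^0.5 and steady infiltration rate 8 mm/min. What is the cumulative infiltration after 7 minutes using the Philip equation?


F = S*sqrt(t) + A*t
F = 29*sqrt(7) + 8*7
F = 29*2.645751 + 56

132.7268 mm


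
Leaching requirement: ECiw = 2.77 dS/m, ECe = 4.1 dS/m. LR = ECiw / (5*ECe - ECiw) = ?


LR = ECiw / (5*ECe - ECiw)
LR = 2.77 / (5*4.1 - 2.77)
LR = 2.77 / 17.7300

0.1562


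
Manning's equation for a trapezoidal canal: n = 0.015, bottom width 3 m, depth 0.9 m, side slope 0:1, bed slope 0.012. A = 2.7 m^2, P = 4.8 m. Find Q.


R = A/P = 2.7/4.8 = 0.562500
Q = (1/0.015) * 2.7 * 0.562500^(2/3) * 0.012^0.5

13.4363 m^3/s


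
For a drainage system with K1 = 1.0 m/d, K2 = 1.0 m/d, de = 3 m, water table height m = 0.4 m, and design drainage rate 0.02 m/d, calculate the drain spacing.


S^2 = 8*K2*de*m/q + 4*K1*m^2/q
S^2 = 8*1.0*3*0.4/0.02 + 4*1.0*0.4^2/0.02
S = sqrt(512.0000)

22.6274 m


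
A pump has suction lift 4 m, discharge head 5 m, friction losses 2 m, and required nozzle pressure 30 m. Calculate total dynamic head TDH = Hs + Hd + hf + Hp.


TDH = Hs + Hd + hf + Hp = 4 + 5 + 2 + 30 = 41

41 m


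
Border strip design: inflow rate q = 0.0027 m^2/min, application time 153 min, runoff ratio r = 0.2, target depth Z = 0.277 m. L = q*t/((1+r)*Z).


L = q*t/((1+r)*Z)
L = 0.0027*153/((1+0.2)*0.277)
L = 0.4131/0.3324

1.2428 m


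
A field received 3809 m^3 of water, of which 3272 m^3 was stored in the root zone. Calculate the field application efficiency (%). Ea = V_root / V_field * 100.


Ea = V_root / V_field * 100 = 3272 / 3809 * 100 = 85.9018%

85.9018 %


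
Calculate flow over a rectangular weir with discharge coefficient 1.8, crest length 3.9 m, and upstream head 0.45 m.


Q = C * L * H^(3/2) = 1.8 * 3.9 * 0.45^1.5 = 1.8 * 3.9 * 0.301869

2.1191 m^3/s


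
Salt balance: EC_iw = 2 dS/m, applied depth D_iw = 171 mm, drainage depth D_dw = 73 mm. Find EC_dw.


EC_dw = EC_iw * D_iw / D_dw
EC_dw = 2 * 171 / 73
EC_dw = 342 / 73

4.6849 dS/m


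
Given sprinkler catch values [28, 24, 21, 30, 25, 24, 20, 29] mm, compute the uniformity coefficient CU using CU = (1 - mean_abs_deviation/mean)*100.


mean = 25.125000 mm
MAD = 2.906250 mm
CU = (1 - 2.906250/25.125000)*100

88.4328 %


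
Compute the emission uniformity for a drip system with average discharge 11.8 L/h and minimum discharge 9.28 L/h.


EU = (q_min/q_avg)*100 = (9.28/11.8)*100 = 78.6441%

78.6441 %


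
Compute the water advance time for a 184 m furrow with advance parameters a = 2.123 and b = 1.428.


t = (L/a)^(1/b)
t = (184/2.123)^(1/1.428)
t = 86.669807^(1/1.428)

22.7536 min


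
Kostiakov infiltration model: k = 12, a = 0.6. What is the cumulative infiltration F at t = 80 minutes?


F = k * t^a = 12 * 80^0.6
F = 12 * 13.862897

166.3548 mm


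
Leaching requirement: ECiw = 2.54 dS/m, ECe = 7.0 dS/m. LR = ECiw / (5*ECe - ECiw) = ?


LR = ECiw / (5*ECe - ECiw)
LR = 2.54 / (5*7.0 - 2.54)
LR = 2.54 / 32.4600

0.0783


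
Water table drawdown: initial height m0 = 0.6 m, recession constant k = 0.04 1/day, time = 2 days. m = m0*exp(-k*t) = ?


m = m0 * exp(-k*t)
m = 0.6 * exp(-0.04 * 2)
m = 0.6 * exp(-0.0800)

0.5539 m


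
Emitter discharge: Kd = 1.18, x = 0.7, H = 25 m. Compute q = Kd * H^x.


q = Kd * H^x = 1.18 * 25^0.7 = 1.18 * 9.518270

11.2316 L/h


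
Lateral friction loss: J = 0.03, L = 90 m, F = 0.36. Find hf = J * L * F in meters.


hf = J * L * F = 0.03 * 90 * 0.36 = 0.9720 m

0.9720 m


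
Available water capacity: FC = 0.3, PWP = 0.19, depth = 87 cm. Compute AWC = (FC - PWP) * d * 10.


AWC = (FC - PWP) * d * 10
AWC = (0.3 - 0.19) * 87 * 10
AWC = 0.1100 * 87 * 10

95.7000 mm


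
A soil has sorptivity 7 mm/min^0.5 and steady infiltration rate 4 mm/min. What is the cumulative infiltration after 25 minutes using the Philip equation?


F = S*sqrt(t) + A*t
F = 7*sqrt(25) + 4*25
F = 7*5.000000 + 100

135.0000 mm


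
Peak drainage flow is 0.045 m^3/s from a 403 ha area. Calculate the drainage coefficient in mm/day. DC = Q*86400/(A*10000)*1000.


DC = Q * 86400 / (A * 10000) * 1000
DC = 0.045 * 86400 / (403 * 10000) * 1000
DC = 3888000.0000 / 4030000

0.9648 mm/day


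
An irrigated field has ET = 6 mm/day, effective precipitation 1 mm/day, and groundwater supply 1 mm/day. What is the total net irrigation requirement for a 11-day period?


Daily deficit = ET - Pe - GW = 6 - 1 - 1 = 4 mm/day
NIR = 4 * 11 = 44 mm

44.0000 mm


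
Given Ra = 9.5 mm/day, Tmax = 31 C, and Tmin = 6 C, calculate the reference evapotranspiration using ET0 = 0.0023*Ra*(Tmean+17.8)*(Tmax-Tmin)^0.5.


Tmean = (Tmax + Tmin)/2 = (31 + 6)/2 = 18.5
ET0 = 0.0023 * 9.5 * (18.5 + 17.8) * sqrt(31 - 6)
ET0 = 0.0023 * 9.5 * 36.3 * 5.000000

3.9658 mm/day


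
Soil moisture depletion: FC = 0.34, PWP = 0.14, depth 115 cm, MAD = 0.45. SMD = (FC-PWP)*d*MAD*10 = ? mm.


SMD = (FC - PWP) * d * MAD * 10
SMD = (0.34 - 0.14) * 115 * 0.45 * 10
SMD = 0.2000 * 115 * 0.45 * 10

103.5000 mm


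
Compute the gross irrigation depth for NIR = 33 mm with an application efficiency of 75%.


Ea = 75% = 0.75
GID = NIR / Ea = 33 / 0.75 = 44.0000 mm

44.0000 mm


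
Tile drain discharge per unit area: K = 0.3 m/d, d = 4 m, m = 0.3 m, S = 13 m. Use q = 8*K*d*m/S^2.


q = 8*K*d*m/S^2
q = 8*0.3*4*0.3/13^2
q = 2.8800 / 169

0.0170 m/d


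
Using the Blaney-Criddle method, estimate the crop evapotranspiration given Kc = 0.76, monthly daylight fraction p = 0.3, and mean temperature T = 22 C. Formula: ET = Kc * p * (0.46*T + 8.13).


ET = Kc * p * (0.46*T + 8.13)
ET = 0.76 * 0.3 * (0.46*22 + 8.13)
ET = 0.76 * 0.3 * 18.2500

4.1610 mm/day


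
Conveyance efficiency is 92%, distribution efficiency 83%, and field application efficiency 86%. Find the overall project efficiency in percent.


Ec = 0.92, Eb = 0.83, Ea = 0.86
E = 0.92 * 0.83 * 0.86 * 100 = 65.6696%

65.6696 %


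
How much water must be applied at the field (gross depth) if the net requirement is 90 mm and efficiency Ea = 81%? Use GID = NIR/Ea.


Ea = 81% = 0.81
GID = NIR / Ea = 90 / 0.81 = 111.1111 mm

111.1111 mm


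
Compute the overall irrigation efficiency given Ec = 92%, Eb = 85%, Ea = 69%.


Ec = 0.92, Eb = 0.85, Ea = 0.69
E = 0.92 * 0.85 * 0.69 * 100 = 53.9580%

53.9580 %


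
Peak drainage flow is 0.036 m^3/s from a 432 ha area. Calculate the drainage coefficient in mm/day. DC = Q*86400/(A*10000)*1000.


DC = Q * 86400 / (A * 10000) * 1000
DC = 0.036 * 86400 / (432 * 10000) * 1000
DC = 3110400.0000 / 4320000

0.7200 mm/day


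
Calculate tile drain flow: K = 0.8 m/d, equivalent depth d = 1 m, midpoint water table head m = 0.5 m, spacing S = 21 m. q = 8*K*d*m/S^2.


q = 8*K*d*m/S^2
q = 8*0.8*1*0.5/21^2
q = 3.2000 / 441

0.0073 m/d


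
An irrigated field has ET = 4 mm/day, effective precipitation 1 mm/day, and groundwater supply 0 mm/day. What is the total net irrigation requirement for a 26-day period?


Daily deficit = ET - Pe - GW = 4 - 1 - 0 = 3 mm/day
NIR = 3 * 26 = 78 mm

78.0000 mm


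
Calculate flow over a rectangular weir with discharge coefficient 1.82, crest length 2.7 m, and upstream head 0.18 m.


Q = C * L * H^(3/2) = 1.82 * 2.7 * 0.18^1.5 = 1.82 * 2.7 * 0.076368

0.3753 m^3/s


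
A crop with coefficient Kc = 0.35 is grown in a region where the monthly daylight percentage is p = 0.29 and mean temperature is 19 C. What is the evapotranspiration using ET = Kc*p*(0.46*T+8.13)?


ET = Kc * p * (0.46*T + 8.13)
ET = 0.35 * 0.29 * (0.46*19 + 8.13)
ET = 0.35 * 0.29 * 16.8700

1.7123 mm/day


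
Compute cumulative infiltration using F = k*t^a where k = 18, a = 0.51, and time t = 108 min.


F = k * t^a = 18 * 108^0.51
F = 18 * 10.890457

196.0282 mm


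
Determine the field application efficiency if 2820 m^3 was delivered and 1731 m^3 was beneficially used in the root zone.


Ea = V_root / V_field * 100 = 1731 / 2820 * 100 = 61.3830%

61.3830 %


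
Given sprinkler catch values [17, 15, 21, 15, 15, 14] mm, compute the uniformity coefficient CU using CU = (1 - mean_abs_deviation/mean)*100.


mean = 16.166667 mm
MAD = 1.888889 mm
CU = (1 - 1.888889/16.166667)*100

88.3162 %


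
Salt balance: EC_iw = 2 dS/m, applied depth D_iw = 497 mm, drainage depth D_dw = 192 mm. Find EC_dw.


EC_dw = EC_iw * D_iw / D_dw
EC_dw = 2 * 497 / 192
EC_dw = 994 / 192

5.1771 dS/m


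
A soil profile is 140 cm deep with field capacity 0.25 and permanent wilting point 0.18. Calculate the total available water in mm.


AWC = (FC - PWP) * d * 10
AWC = (0.25 - 0.18) * 140 * 10
AWC = 0.0700 * 140 * 10

98.0000 mm


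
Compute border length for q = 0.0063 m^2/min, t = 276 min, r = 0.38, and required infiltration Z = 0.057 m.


L = q*t/((1+r)*Z)
L = 0.0063*276/((1+0.38)*0.057)
L = 1.7388/0.07866

22.1053 m


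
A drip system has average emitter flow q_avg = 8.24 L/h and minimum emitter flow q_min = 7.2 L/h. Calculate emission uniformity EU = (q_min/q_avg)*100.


EU = (q_min/q_avg)*100 = (7.2/8.24)*100 = 87.3786%

87.3786 %


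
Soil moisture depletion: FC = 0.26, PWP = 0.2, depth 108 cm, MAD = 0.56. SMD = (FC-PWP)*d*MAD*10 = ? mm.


SMD = (FC - PWP) * d * MAD * 10
SMD = (0.26 - 0.2) * 108 * 0.56 * 10
SMD = 0.0600 * 108 * 0.56 * 10

36.2880 mm


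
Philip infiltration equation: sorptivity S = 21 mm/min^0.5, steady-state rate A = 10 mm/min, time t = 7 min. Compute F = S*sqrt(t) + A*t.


F = S*sqrt(t) + A*t
F = 21*sqrt(7) + 10*7
F = 21*2.645751 + 70

125.5608 mm


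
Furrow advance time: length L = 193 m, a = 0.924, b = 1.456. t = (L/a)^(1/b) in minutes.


t = (L/a)^(1/b)
t = (193/0.924)^(1/1.456)
t = 208.874459^(1/1.456)

39.2038 min


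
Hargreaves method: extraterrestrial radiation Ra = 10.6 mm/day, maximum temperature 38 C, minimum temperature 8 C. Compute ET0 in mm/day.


Tmean = (Tmax + Tmin)/2 = (38 + 8)/2 = 23.0
ET0 = 0.0023 * 10.6 * (23.0 + 17.8) * sqrt(38 - 8)
ET0 = 0.0023 * 10.6 * 40.8 * 5.477226

5.4482 mm/day


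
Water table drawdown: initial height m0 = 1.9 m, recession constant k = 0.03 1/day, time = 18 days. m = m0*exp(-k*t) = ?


m = m0 * exp(-k*t)
m = 1.9 * exp(-0.03 * 18)
m = 1.9 * exp(-0.5400)

1.1072 m


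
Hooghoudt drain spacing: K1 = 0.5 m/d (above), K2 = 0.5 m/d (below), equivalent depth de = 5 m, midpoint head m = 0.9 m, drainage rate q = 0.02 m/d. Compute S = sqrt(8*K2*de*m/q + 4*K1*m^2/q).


S^2 = 8*K2*de*m/q + 4*K1*m^2/q
S^2 = 8*0.5*5*0.9/0.02 + 4*0.5*0.9^2/0.02
S = sqrt(981.0000)

31.3209 m


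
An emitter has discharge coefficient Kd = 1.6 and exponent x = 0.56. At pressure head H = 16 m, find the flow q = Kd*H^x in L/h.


q = Kd * H^x = 1.6 * 16^0.56 = 1.6 * 4.723971

7.5584 L/h


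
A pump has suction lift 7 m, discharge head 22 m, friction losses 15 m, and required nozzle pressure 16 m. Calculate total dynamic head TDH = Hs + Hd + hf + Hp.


TDH = Hs + Hd + hf + Hp = 7 + 22 + 15 + 16 = 60

60 m


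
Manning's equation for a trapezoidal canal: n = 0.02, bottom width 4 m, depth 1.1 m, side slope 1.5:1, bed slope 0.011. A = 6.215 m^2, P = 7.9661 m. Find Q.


R = A/P = 6.215/7.9661 = 0.780181
Q = (1/0.02) * 6.215 * 0.780181^(2/3) * 0.011^0.5

27.6209 m^3/s


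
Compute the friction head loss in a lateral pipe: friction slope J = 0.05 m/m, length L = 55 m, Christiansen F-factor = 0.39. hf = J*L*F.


hf = J * L * F = 0.05 * 55 * 0.39 = 1.0725 m

1.0725 m


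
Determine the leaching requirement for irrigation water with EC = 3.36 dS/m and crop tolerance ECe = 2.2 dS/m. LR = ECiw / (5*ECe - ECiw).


LR = ECiw / (5*ECe - ECiw)
LR = 3.36 / (5*2.2 - 3.36)
LR = 3.36 / 7.6400

0.4398


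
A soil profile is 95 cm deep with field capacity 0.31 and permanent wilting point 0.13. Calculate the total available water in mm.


AWC = (FC - PWP) * d * 10
AWC = (0.31 - 0.13) * 95 * 10
AWC = 0.1800 * 95 * 10

171.0000 mm


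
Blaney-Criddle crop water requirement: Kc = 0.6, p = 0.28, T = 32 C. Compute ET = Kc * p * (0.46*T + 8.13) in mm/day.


ET = Kc * p * (0.46*T + 8.13)
ET = 0.6 * 0.28 * (0.46*32 + 8.13)
ET = 0.6 * 0.28 * 22.8500

3.8388 mm/day


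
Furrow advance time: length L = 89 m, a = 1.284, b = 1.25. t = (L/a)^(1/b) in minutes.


t = (L/a)^(1/b)
t = (89/1.284)^(1/1.25)
t = 69.314642^(1/1.25)

29.6934 min


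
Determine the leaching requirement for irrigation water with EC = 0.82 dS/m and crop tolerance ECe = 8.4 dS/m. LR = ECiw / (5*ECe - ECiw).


LR = ECiw / (5*ECe - ECiw)
LR = 0.82 / (5*8.4 - 0.82)
LR = 0.82 / 41.1800

0.0199


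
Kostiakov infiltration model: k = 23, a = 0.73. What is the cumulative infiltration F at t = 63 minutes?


F = k * t^a = 23 * 63^0.73
F = 23 * 20.583470

473.4198 mm


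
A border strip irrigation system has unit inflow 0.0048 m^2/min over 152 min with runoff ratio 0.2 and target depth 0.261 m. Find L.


L = q*t/((1+r)*Z)
L = 0.0048*152/((1+0.2)*0.261)
L = 0.7296/0.3132

2.3295 m


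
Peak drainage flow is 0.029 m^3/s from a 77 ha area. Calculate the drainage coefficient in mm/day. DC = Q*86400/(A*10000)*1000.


DC = Q * 86400 / (A * 10000) * 1000
DC = 0.029 * 86400 / (77 * 10000) * 1000
DC = 2505600.0000 / 770000

3.2540 mm/day


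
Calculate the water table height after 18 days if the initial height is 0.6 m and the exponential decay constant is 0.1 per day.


m = m0 * exp(-k*t)
m = 0.6 * exp(-0.1 * 18)
m = 0.6 * exp(-1.8000)

0.0992 m


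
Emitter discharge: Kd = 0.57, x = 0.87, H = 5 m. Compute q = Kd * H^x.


q = Kd * H^x = 0.57 * 5^0.87 = 0.57 * 4.056056

2.3120 L/h


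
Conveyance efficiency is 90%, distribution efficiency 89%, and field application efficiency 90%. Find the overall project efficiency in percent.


Ec = 0.9, Eb = 0.89, Ea = 0.9
E = 0.9 * 0.89 * 0.9 * 100 = 72.0900%

72.0900 %


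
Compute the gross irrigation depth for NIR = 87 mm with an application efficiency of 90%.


Ea = 90% = 0.9
GID = NIR / Ea = 87 / 0.9 = 96.6667 mm

96.6667 mm


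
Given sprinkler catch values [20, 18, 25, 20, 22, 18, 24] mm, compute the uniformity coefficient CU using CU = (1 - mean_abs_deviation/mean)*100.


mean = 21.000000 mm
MAD = 2.285714 mm
CU = (1 - 2.285714/21.000000)*100

89.1156 %


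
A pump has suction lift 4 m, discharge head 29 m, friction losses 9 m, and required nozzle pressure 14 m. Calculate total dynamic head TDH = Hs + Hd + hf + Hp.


TDH = Hs + Hd + hf + Hp = 4 + 29 + 9 + 14 = 56

56 m


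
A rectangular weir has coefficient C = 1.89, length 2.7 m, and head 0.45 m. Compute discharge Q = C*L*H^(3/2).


Q = C * L * H^(3/2) = 1.89 * 2.7 * 0.45^1.5 = 1.89 * 2.7 * 0.301869

1.5404 m^3/s


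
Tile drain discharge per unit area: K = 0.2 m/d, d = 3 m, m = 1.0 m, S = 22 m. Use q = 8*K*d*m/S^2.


q = 8*K*d*m/S^2
q = 8*0.2*3*1.0/22^2
q = 4.8000 / 484

0.0099 m/d


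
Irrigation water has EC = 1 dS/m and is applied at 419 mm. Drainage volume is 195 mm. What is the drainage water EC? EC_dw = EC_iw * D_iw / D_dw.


EC_dw = EC_iw * D_iw / D_dw
EC_dw = 1 * 419 / 195
EC_dw = 419 / 195

2.1487 dS/m


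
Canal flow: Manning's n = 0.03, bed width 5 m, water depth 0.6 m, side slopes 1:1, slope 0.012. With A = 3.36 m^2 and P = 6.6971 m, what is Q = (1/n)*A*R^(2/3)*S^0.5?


R = A/P = 3.36/6.6971 = 0.501710
Q = (1/0.03) * 3.36 * 0.501710^(2/3) * 0.012^0.5

7.7466 m^3/s


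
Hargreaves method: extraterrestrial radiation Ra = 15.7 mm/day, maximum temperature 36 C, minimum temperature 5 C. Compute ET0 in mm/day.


Tmean = (Tmax + Tmin)/2 = (36 + 5)/2 = 20.5
ET0 = 0.0023 * 15.7 * (20.5 + 17.8) * sqrt(36 - 5)
ET0 = 0.0023 * 15.7 * 38.3 * 5.567764

7.7003 mm/day


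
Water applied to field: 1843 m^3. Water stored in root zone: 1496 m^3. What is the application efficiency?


Ea = V_root / V_field * 100 = 1496 / 1843 * 100 = 81.1720%

81.1720 %


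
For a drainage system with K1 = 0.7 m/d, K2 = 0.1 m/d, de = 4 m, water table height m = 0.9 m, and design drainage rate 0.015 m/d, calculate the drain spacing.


S^2 = 8*K2*de*m/q + 4*K1*m^2/q
S^2 = 8*0.1*4*0.9/0.015 + 4*0.7*0.9^2/0.015
S = sqrt(343.2000)

18.5257 m


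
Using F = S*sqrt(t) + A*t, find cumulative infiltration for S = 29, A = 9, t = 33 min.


F = S*sqrt(t) + A*t
F = 29*sqrt(33) + 9*33
F = 29*5.744563 + 297

463.5923 mm


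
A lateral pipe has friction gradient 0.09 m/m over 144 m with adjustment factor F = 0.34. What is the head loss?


hf = J * L * F = 0.09 * 144 * 0.34 = 4.4064 m

4.4064 m


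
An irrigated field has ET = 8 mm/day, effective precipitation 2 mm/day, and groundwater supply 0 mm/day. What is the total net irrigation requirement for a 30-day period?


Daily deficit = ET - Pe - GW = 8 - 2 - 0 = 6 mm/day
NIR = 6 * 30 = 180 mm

180.0000 mm


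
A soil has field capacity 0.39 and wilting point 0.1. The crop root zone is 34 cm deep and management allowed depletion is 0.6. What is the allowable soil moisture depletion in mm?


SMD = (FC - PWP) * d * MAD * 10
SMD = (0.39 - 0.1) * 34 * 0.6 * 10
SMD = 0.2900 * 34 * 0.6 * 10

59.1600 mm


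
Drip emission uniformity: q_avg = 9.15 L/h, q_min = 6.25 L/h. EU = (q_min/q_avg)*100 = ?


EU = (q_min/q_avg)*100 = (6.25/9.15)*100 = 68.3060%

68.3060 %


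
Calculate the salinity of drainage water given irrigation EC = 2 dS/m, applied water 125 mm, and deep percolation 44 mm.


EC_dw = EC_iw * D_iw / D_dw
EC_dw = 2 * 125 / 44
EC_dw = 250 / 44

5.6818 dS/m


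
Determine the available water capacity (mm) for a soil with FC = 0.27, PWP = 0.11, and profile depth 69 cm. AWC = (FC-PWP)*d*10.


AWC = (FC - PWP) * d * 10
AWC = (0.27 - 0.11) * 69 * 10
AWC = 0.1600 * 69 * 10

110.4000 mm


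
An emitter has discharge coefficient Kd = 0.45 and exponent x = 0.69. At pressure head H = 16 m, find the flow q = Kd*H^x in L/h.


q = Kd * H^x = 0.45 * 16^0.69 = 0.45 * 6.773962

3.0483 L/h


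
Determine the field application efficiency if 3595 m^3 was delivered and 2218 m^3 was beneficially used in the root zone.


Ea = V_root / V_field * 100 = 2218 / 3595 * 100 = 61.6968%

61.6968 %


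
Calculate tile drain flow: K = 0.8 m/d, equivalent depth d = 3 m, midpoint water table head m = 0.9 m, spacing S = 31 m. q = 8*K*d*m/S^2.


q = 8*K*d*m/S^2
q = 8*0.8*3*0.9/31^2
q = 17.2800 / 961

0.0180 m/d


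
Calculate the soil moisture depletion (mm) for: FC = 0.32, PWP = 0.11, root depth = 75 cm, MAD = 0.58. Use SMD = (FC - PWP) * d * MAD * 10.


SMD = (FC - PWP) * d * MAD * 10
SMD = (0.32 - 0.11) * 75 * 0.58 * 10
SMD = 0.2100 * 75 * 0.58 * 10

91.3500 mm


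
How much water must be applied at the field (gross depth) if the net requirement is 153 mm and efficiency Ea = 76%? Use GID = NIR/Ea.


Ea = 76% = 0.76
GID = NIR / Ea = 153 / 0.76 = 201.3158 mm

201.3158 mm


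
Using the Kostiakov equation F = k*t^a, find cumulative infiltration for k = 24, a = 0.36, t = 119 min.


F = k * t^a = 24 * 119^0.36
F = 24 * 5.587235

134.0936 mm


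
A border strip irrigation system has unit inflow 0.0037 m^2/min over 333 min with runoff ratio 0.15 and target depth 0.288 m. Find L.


L = q*t/((1+r)*Z)
L = 0.0037*333/((1+0.15)*0.288)
L = 1.2321/0.3312

3.7201 m


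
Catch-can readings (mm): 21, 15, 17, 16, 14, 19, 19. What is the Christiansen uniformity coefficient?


mean = 17.285714 mm
MAD = 2.040816 mm
CU = (1 - 2.040816/17.285714)*100

88.1936 %


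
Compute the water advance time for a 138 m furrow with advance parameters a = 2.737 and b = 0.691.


t = (L/a)^(1/b)
t = (138/2.737)^(1/0.691)
t = 50.420168^(1/0.691)

291.0526 min


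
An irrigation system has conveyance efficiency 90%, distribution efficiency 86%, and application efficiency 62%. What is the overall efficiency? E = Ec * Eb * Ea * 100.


Ec = 0.9, Eb = 0.86, Ea = 0.62
E = 0.9 * 0.86 * 0.62 * 100 = 47.9880%

47.9880 %


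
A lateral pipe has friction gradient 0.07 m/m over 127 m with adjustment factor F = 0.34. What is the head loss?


hf = J * L * F = 0.07 * 127 * 0.34 = 3.0226 m

3.0226 m


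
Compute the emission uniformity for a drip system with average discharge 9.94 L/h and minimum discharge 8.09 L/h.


EU = (q_min/q_avg)*100 = (8.09/9.94)*100 = 81.3883%

81.3883 %


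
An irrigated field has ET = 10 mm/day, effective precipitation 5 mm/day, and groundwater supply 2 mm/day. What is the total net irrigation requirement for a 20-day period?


Daily deficit = ET - Pe - GW = 10 - 5 - 2 = 3 mm/day
NIR = 3 * 20 = 60 mm

60.0000 mm


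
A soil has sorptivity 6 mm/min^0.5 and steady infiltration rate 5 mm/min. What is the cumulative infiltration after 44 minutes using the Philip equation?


F = S*sqrt(t) + A*t
F = 6*sqrt(44) + 5*44
F = 6*6.633250 + 220

259.7995 mm


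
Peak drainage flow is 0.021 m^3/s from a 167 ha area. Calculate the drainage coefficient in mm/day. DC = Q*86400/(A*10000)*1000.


DC = Q * 86400 / (A * 10000) * 1000
DC = 0.021 * 86400 / (167 * 10000) * 1000
DC = 1814400.0000 / 1670000

1.0865 mm/day


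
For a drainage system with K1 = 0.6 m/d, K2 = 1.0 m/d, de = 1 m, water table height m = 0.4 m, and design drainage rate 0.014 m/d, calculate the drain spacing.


S^2 = 8*K2*de*m/q + 4*K1*m^2/q
S^2 = 8*1.0*1*0.4/0.014 + 4*0.6*0.4^2/0.014
S = sqrt(256.0000)

16.0000 m


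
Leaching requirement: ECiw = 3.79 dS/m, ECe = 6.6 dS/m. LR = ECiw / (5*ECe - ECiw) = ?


LR = ECiw / (5*ECe - ECiw)
LR = 3.79 / (5*6.6 - 3.79)
LR = 3.79 / 29.2100

0.1298


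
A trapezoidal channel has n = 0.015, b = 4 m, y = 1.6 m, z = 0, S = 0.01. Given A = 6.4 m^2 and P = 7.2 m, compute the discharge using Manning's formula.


R = A/P = 6.4/7.2 = 0.888889
Q = (1/0.015) * 6.4 * 0.888889^(2/3) * 0.01^0.5

39.4446 m^3/s


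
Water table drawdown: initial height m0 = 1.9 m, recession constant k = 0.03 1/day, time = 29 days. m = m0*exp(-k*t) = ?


m = m0 * exp(-k*t)
m = 1.9 * exp(-0.03 * 29)
m = 1.9 * exp(-0.8700)

0.7960 m


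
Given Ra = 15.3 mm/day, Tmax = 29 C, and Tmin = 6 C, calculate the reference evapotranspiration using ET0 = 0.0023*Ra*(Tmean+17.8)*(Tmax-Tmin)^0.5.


Tmean = (Tmax + Tmin)/2 = (29 + 6)/2 = 17.5
ET0 = 0.0023 * 15.3 * (17.5 + 17.8) * sqrt(29 - 6)
ET0 = 0.0023 * 15.3 * 35.3 * 4.795832

5.9574 mm/day


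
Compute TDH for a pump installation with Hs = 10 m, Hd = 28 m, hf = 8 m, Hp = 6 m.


TDH = Hs + Hd + hf + Hp = 10 + 28 + 8 + 6 = 52

52 m


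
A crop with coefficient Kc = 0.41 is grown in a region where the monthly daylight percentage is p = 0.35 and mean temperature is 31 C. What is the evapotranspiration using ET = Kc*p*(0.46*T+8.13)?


ET = Kc * p * (0.46*T + 8.13)
ET = 0.41 * 0.35 * (0.46*31 + 8.13)
ET = 0.41 * 0.35 * 22.3900

3.2130 mm/day


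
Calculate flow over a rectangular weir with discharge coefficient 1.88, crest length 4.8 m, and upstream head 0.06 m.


Q = C * L * H^(3/2) = 1.88 * 4.8 * 0.06^1.5 = 1.88 * 4.8 * 0.014697

0.1326 m^3/s


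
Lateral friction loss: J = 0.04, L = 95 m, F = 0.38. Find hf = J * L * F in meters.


hf = J * L * F = 0.04 * 95 * 0.38 = 1.4440 m

1.4440 m


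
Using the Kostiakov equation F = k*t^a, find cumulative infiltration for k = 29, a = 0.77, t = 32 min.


F = k * t^a = 29 * 32^0.77
F = 29 * 14.420007

418.1802 mm


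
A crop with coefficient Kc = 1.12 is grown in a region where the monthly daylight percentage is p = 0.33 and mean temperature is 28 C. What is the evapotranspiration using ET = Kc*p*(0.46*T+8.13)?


ET = Kc * p * (0.46*T + 8.13)
ET = 1.12 * 0.33 * (0.46*28 + 8.13)
ET = 1.12 * 0.33 * 21.0100

7.7653 mm/day


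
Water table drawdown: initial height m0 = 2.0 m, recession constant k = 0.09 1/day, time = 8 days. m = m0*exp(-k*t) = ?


m = m0 * exp(-k*t)
m = 2.0 * exp(-0.09 * 8)
m = 2.0 * exp(-0.7200)

0.9735 m


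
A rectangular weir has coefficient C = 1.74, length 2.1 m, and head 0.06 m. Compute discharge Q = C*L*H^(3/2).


Q = C * L * H^(3/2) = 1.74 * 2.1 * 0.06^1.5 = 1.74 * 2.1 * 0.014697

0.0537 m^3/s


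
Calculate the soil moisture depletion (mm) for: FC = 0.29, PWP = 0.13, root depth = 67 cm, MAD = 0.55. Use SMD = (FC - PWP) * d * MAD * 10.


SMD = (FC - PWP) * d * MAD * 10
SMD = (0.29 - 0.13) * 67 * 0.55 * 10
SMD = 0.1600 * 67 * 0.55 * 10

58.9600 mm


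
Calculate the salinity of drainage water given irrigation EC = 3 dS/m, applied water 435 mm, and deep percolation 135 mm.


EC_dw = EC_iw * D_iw / D_dw
EC_dw = 3 * 435 / 135
EC_dw = 1305 / 135

9.6667 dS/m


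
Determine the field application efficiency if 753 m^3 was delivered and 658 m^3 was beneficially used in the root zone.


Ea = V_root / V_field * 100 = 658 / 753 * 100 = 87.3838%

87.3838 %


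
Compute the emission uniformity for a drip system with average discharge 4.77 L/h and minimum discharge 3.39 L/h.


EU = (q_min/q_avg)*100 = (3.39/4.77)*100 = 71.0692%

71.0692 %


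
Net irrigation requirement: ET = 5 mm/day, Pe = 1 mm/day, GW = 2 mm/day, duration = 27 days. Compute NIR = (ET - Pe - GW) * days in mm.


Daily deficit = ET - Pe - GW = 5 - 1 - 2 = 2 mm/day
NIR = 2 * 27 = 54 mm

54.0000 mm


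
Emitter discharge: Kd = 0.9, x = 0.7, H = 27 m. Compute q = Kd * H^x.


q = Kd * H^x = 0.9 * 27^0.7 = 0.9 * 10.045109

9.0406 L/h


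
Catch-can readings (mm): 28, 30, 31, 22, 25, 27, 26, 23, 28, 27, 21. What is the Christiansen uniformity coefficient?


mean = 26.181818 mm
MAD = 2.528926 mm
CU = (1 - 2.528926/26.181818)*100

90.3409 %


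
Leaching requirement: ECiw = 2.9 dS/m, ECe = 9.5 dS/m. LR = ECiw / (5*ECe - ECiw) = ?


LR = ECiw / (5*ECe - ECiw)
LR = 2.9 / (5*9.5 - 2.9)
LR = 2.9 / 44.6000

0.0650


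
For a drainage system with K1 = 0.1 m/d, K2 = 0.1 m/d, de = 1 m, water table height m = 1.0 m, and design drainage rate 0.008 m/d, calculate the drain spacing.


S^2 = 8*K2*de*m/q + 4*K1*m^2/q
S^2 = 8*0.1*1*1.0/0.008 + 4*0.1*1.0^2/0.008
S = sqrt(150.0000)

12.2474 m


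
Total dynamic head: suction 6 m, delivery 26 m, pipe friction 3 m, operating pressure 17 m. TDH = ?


TDH = Hs + Hd + hf + Hp = 6 + 26 + 3 + 17 = 52

52 m


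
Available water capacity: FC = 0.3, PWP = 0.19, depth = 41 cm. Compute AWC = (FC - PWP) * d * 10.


AWC = (FC - PWP) * d * 10
AWC = (0.3 - 0.19) * 41 * 10
AWC = 0.1100 * 41 * 10

45.1000 mm


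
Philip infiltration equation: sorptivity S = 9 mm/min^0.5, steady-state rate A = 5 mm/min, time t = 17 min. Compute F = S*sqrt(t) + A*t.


F = S*sqrt(t) + A*t
F = 9*sqrt(17) + 5*17
F = 9*4.123106 + 85

122.1080 mm


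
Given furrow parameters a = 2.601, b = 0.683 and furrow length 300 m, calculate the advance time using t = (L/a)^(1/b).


t = (L/a)^(1/b)
t = (300/2.601)^(1/0.683)
t = 115.340254^(1/0.683)

1044.7340 min


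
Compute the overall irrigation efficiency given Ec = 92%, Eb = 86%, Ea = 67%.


Ec = 0.92, Eb = 0.86, Ea = 0.67
E = 0.92 * 0.86 * 0.67 * 100 = 53.0104%

53.0104 %


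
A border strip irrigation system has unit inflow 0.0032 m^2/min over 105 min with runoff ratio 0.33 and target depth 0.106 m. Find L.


L = q*t/((1+r)*Z)
L = 0.0032*105/((1+0.33)*0.106)
L = 0.336/0.14098

2.3833 m


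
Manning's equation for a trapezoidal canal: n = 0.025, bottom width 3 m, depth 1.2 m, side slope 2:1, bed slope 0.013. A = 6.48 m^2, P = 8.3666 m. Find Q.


R = A/P = 6.48/8.3666 = 0.774508
Q = (1/0.025) * 6.48 * 0.774508^(2/3) * 0.013^0.5

24.9244 m^3/s


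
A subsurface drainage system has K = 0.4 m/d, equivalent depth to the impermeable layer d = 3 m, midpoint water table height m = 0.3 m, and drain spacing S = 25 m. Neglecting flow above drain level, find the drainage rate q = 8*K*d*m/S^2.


q = 8*K*d*m/S^2
q = 8*0.4*3*0.3/25^2
q = 2.8800 / 625

0.0046 m/d


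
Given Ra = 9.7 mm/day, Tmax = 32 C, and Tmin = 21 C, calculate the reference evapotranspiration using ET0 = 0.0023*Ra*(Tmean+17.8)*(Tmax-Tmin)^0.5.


Tmean = (Tmax + Tmin)/2 = (32 + 21)/2 = 26.5
ET0 = 0.0023 * 9.7 * (26.5 + 17.8) * sqrt(32 - 21)
ET0 = 0.0023 * 9.7 * 44.3 * 3.316625

3.2779 mm/day


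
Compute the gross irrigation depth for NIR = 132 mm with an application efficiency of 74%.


Ea = 74% = 0.74
GID = NIR / Ea = 132 / 0.74 = 178.3784 mm

178.3784 mm


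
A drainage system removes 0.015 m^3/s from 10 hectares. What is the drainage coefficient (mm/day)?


DC = Q * 86400 / (A * 10000) * 1000
DC = 0.015 * 86400 / (10 * 10000) * 1000
DC = 1296000.0000 / 100000

12.9600 mm/day


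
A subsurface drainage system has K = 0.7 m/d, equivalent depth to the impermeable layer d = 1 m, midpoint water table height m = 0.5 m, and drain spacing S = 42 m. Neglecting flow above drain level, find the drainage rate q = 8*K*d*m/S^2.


q = 8*K*d*m/S^2
q = 8*0.7*1*0.5/42^2
q = 2.8000 / 1764

0.0016 m/d


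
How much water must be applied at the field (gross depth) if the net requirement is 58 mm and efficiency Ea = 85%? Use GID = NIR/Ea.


Ea = 85% = 0.85
GID = NIR / Ea = 58 / 0.85 = 68.2353 mm

68.2353 mm


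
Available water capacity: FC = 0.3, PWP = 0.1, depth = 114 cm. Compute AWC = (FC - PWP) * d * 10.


AWC = (FC - PWP) * d * 10
AWC = (0.3 - 0.1) * 114 * 10
AWC = 0.2000 * 114 * 10

228.0000 mm


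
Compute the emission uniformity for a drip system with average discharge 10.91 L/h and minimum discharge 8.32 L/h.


EU = (q_min/q_avg)*100 = (8.32/10.91)*100 = 76.2603%

76.2603 %


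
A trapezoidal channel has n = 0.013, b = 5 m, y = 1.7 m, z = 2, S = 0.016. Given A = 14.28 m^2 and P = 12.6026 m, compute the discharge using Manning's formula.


R = A/P = 14.28/12.6026 = 1.133100
Q = (1/0.013) * 14.28 * 1.133100^(2/3) * 0.016^0.5

151.0162 m^3/s


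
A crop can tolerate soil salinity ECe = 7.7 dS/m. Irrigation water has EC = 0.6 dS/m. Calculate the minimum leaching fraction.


LR = ECiw / (5*ECe - ECiw)
LR = 0.6 / (5*7.7 - 0.6)
LR = 0.6 / 37.9000

0.0158


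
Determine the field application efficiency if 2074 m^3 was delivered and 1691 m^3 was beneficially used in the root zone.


Ea = V_root / V_field * 100 = 1691 / 2074 * 100 = 81.5333%

81.5333 %


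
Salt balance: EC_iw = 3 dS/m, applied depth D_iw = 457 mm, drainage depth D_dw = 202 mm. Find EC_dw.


EC_dw = EC_iw * D_iw / D_dw
EC_dw = 3 * 457 / 202
EC_dw = 1371 / 202

6.7871 dS/m


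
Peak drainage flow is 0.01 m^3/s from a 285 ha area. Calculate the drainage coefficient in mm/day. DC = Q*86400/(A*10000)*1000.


DC = Q * 86400 / (A * 10000) * 1000
DC = 0.01 * 86400 / (285 * 10000) * 1000
DC = 864000.0000 / 2850000

0.3032 mm/day


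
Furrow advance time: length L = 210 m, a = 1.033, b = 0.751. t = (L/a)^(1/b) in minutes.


t = (L/a)^(1/b)
t = (210/1.033)^(1/0.751)
t = 203.291384^(1/0.751)

1184.1156 min


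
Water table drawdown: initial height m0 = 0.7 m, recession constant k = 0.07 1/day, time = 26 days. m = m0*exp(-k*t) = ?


m = m0 * exp(-k*t)
m = 0.7 * exp(-0.07 * 26)
m = 0.7 * exp(-1.8200)

0.1134 m


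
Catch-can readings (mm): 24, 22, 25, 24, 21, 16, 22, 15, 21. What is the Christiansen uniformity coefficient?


mean = 21.111111 mm
MAD = 2.543210 mm
CU = (1 - 2.543210/21.111111)*100

87.9532 %


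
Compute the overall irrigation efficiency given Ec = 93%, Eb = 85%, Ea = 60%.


Ec = 0.93, Eb = 0.85, Ea = 0.6
E = 0.93 * 0.85 * 0.6 * 100 = 47.4300%

47.4300 %


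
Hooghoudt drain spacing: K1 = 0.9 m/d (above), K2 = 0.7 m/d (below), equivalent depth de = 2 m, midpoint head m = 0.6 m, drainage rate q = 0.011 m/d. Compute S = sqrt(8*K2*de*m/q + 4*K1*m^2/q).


S^2 = 8*K2*de*m/q + 4*K1*m^2/q
S^2 = 8*0.7*2*0.6/0.011 + 4*0.9*0.6^2/0.011
S = sqrt(728.7273)

26.9949 m


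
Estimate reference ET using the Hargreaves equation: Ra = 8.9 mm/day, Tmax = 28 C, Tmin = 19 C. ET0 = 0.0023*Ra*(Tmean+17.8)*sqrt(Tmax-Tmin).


Tmean = (Tmax + Tmin)/2 = (28 + 19)/2 = 23.5
ET0 = 0.0023 * 8.9 * (23.5 + 17.8) * sqrt(28 - 19)
ET0 = 0.0023 * 8.9 * 41.3 * 3.000000

2.5362 mm/day


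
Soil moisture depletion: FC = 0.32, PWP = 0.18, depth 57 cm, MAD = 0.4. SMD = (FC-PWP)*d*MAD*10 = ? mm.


SMD = (FC - PWP) * d * MAD * 10
SMD = (0.32 - 0.18) * 57 * 0.4 * 10
SMD = 0.1400 * 57 * 0.4 * 10

31.9200 mm


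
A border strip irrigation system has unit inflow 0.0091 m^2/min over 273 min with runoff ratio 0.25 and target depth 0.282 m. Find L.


L = q*t/((1+r)*Z)
L = 0.0091*273/((1+0.25)*0.282)
L = 2.4843/0.3525

7.0477 m


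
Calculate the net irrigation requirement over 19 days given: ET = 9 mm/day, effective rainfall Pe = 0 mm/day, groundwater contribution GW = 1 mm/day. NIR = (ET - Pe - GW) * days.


Daily deficit = ET - Pe - GW = 9 - 0 - 1 = 8 mm/day
NIR = 8 * 19 = 152 mm

152.0000 mm


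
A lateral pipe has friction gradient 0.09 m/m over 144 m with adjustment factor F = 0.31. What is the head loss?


hf = J * L * F = 0.09 * 144 * 0.31 = 4.0176 m

4.0176 m


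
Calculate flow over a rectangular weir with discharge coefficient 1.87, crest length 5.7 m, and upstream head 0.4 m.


Q = C * L * H^(3/2) = 1.87 * 5.7 * 0.4^1.5 = 1.87 * 5.7 * 0.252982

2.6965 m^3/s


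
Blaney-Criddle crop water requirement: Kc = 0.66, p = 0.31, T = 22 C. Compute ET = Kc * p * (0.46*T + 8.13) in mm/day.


ET = Kc * p * (0.46*T + 8.13)
ET = 0.66 * 0.31 * (0.46*22 + 8.13)
ET = 0.66 * 0.31 * 18.2500

3.7340 mm/day


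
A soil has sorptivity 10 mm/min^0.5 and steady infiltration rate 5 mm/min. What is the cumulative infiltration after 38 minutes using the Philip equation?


F = S*sqrt(t) + A*t
F = 10*sqrt(38) + 5*38
F = 10*6.164414 + 190

251.6441 mm


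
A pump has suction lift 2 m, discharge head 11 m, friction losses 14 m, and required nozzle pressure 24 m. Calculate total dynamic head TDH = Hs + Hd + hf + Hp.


TDH = Hs + Hd + hf + Hp = 2 + 11 + 14 + 24 = 51

51 m


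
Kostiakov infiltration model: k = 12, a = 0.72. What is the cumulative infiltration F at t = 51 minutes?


F = k * t^a = 12 * 51^0.72
F = 12 * 16.960964

203.5316 mm


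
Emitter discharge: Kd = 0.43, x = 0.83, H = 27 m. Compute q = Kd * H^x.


q = Kd * H^x = 0.43 * 27^0.83 = 0.43 * 15.418138

6.6298 L/h


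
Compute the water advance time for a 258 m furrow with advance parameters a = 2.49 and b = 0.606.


t = (L/a)^(1/b)
t = (258/2.49)^(1/0.606)
t = 103.614458^(1/0.606)

2117.2696 min


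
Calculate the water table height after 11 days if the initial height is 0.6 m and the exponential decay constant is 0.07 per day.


m = m0 * exp(-k*t)
m = 0.6 * exp(-0.07 * 11)
m = 0.6 * exp(-0.7700)

0.2778 m


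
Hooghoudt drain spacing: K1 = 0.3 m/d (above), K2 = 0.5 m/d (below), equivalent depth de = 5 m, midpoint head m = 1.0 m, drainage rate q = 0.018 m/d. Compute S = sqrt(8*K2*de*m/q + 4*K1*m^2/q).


S^2 = 8*K2*de*m/q + 4*K1*m^2/q
S^2 = 8*0.5*5*1.0/0.018 + 4*0.3*1.0^2/0.018
S = sqrt(1177.7778)

34.3188 m


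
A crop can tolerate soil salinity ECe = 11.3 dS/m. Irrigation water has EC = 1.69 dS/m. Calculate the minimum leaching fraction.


LR = ECiw / (5*ECe - ECiw)
LR = 1.69 / (5*11.3 - 1.69)
LR = 1.69 / 54.8100

0.0308


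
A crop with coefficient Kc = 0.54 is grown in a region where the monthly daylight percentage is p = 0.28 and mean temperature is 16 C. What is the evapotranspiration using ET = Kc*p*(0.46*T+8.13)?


ET = Kc * p * (0.46*T + 8.13)
ET = 0.54 * 0.28 * (0.46*16 + 8.13)
ET = 0.54 * 0.28 * 15.4900

2.3421 mm/day


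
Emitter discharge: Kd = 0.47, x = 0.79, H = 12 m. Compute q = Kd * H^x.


q = Kd * H^x = 0.47 * 12^0.79 = 0.47 * 7.121200

3.3470 L/h


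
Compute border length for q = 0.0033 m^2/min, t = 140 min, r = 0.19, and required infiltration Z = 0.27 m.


L = q*t/((1+r)*Z)
L = 0.0033*140/((1+0.19)*0.27)
L = 0.462/0.3213

1.4379 m


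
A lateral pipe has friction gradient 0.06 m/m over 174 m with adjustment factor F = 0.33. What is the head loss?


hf = J * L * F = 0.06 * 174 * 0.33 = 3.4452 m

3.4452 m


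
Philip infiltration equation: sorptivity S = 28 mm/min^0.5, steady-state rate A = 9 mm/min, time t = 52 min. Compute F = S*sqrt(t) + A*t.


F = S*sqrt(t) + A*t
F = 28*sqrt(52) + 9*52
F = 28*7.211103 + 468

669.9109 mm


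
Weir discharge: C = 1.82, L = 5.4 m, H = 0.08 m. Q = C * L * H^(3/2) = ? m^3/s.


Q = C * L * H^(3/2) = 1.82 * 5.4 * 0.08^1.5 = 1.82 * 5.4 * 0.022627

0.2224 m^3/s
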